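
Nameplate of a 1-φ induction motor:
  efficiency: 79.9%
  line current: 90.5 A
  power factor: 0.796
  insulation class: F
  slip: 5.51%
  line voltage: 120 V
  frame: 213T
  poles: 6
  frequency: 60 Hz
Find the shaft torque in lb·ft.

42.9 lb·ft

P_in = V·I·cosφ = 120 × 90.5 × 0.796 = 8645 W
P_out = η·P_in = 0.799 × 8645 = 6907 W
n_s = 120×60/6 = 1200 rpm; n = 1200×(1−0.0551) = 1134 rpm
ω = 2π×1134/60 = 118.8 rad/s
τ = P_out/ω = 6907/118.8 = 58.14 N·m
In lb·ft: 58.14/1.356 = 42.9 lb·ft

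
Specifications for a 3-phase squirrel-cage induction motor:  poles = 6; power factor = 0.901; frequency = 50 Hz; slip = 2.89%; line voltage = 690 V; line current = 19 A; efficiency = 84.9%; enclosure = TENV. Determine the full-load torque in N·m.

171 N·m

P_in = √3·V·I·cosφ = 1.732 × 690 × 19 × 0.901 = 20459 W
P_out = η·P_in = 0.849 × 20459 = 17370 W
n_s = 120×50/6 = 1000 rpm; n = 1000×(1−0.0289) = 971 rpm
ω = 2π×971/60 = 101.7 rad/s
τ = P_out/ω = 17370/101.7 = 171 N·m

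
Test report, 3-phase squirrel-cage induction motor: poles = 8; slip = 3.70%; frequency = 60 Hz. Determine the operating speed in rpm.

n_s = 120f/p = 120×60/8 = 900 rpm
n = n_s(1 − s) = 900 × (1 − 0.037) = 867 rpm

867 rpm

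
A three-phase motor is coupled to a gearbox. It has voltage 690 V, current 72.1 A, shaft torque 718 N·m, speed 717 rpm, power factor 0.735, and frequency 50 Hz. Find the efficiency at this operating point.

85.1 %

ω = 2π × 717/60 = 75.08 rad/s; P_out = τω = 718 × 75.08 = 53907 W
P_in = √3·V_L·I_L·cosφ = 1.732 × 690 × 72.1 × 0.735 = 63331 W
η = P_out / P_in = 53907 / 63331 = 0.851 = 85.1%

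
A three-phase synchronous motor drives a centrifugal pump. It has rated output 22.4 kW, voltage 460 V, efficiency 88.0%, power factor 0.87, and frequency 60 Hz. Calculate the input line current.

36.7 A

P_out = 22.4 kW = 22400 W
P_in = P_out / η = 22400 / 0.880 = 25455 W
I_L = P_in / (√3·V_L·cosφ) = 25455 / (1.732 × 460 × 0.87) = 36.7 A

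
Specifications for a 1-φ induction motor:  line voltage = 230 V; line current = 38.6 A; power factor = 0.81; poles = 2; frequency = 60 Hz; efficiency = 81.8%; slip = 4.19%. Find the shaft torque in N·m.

P_in = V·I·cosφ = 230 × 38.6 × 0.81 = 7191 W
P_out = η·P_in = 0.818 × 7191 = 5882 W
n_s = 120×60/2 = 3600 rpm; n = 3600×(1−0.0419) = 3449 rpm
ω = 2π×3449/60 = 361.2 rad/s
τ = P_out/ω = 5882/361.2 = 16.3 N·m

16.3 N·m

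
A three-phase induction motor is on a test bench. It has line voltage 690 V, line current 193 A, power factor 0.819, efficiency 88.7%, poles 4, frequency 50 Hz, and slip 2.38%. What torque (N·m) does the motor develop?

P_in = √3·V·I·cosφ = 1.732 × 690 × 193 × 0.819 = 188903 W
P_out = η·P_in = 0.887 × 188903 = 167557 W
n_s = 120×50/4 = 1500 rpm; n = 1500×(1−0.0238) = 1464 rpm
ω = 2π×1464/60 = 153.3 rad/s
τ = P_out/ω = 167557/153.3 = 1090 N·m

1090 N·m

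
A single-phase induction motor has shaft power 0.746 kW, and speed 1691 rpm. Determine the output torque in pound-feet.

3.11 lb·ft

ω = 2π × 1691/60 = 177.1 rad/s
τ = P/ω = 746/177.1 = 4.212 N·m
In lb·ft: 4.212/1.356 = 3.11 lb·ft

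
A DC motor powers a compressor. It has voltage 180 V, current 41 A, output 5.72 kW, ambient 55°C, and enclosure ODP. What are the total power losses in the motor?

1.66 kW

P_in = V·I = 180×41 = 7380 W
P_out = 5720 W
Losses = P_in − P_out = 7380 − 5720 = 1660 W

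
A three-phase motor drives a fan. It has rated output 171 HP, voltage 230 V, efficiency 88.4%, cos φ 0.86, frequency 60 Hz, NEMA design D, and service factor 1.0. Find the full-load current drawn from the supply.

P_out = 171 × 746 = 127566 W
P_in = P_out / η = 127566 / 0.884 = 144305 W
I_L = P_in / (√3·V_L·cosφ) = 144305 / (1.732 × 230 × 0.86) = 421 A

421 A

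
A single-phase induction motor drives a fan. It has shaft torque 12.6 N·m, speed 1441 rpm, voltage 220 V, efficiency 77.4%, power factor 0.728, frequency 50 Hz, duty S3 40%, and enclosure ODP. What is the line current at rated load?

ω = 2π×1441/60 = 150.9 rad/s; P_out = τω = 12.6 × 150.9 = 1901 W
P_in = P_out / η = 1901 / 0.774 = 2456 W
I = P_in / (V·cosφ) = 2456 / (220 × 0.728) = 15.3 A

15.3 A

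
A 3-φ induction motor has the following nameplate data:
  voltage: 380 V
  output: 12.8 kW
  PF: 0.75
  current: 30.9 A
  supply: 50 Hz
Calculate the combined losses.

P_in = √3·V·I·cosφ = 1.732×380×30.9×0.75 = 15253 W
P_out = 12800 W
Losses = P_in − P_out = 15253 − 12800 = 2453 W

2450 W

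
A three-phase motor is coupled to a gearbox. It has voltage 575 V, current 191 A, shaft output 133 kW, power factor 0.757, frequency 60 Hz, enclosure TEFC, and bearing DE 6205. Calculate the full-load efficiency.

92.4 %

P_out = 133 kW = 133000 W
P_in = √3·V_L·I_L·cosφ = 1.732 × 575 × 191 × 0.757 = 143994 W
η = P_out / P_in = 133000 / 143994 = 0.924 = 92.4%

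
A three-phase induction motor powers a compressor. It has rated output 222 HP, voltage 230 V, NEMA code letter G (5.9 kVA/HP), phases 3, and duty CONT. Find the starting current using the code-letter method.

S_LR = 5.9 × 222 = 1309.8 kVA
I_LR = S_LR/(√3·V_L) = 1309800/(1.732×230) = 3290 A

3290 A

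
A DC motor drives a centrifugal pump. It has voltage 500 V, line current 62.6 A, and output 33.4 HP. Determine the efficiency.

79.6 %

P_out = 33.4 × 746 = 24916 W
P_in = V·I = 500 × 62.6 = 31300 W
η = P_out / P_in = 24916 / 31300 = 0.796 = 79.6%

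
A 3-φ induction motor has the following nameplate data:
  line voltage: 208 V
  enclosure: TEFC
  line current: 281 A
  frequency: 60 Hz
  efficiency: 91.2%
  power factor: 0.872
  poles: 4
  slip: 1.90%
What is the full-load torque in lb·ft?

321 lb·ft

P_in = √3·V·I·cosφ = 1.732 × 208 × 281 × 0.872 = 88274 W
P_out = η·P_in = 0.912 × 88274 = 80506 W
n_s = 120×60/4 = 1800 rpm; n = 1800×(1−0.019) = 1766 rpm
ω = 2π×1766/60 = 184.9 rad/s
τ = P_out/ω = 80506/184.9 = 435.4 N·m
In lb·ft: 435.4/1.356 = 321 lb·ft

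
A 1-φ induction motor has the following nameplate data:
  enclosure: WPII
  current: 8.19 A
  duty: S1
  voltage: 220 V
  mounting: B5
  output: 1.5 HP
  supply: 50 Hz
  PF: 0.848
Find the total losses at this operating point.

P_in = V·I·cosφ = 220×8.19×0.848 = 1528 W
P_out = 1.5×746 = 1119 W
Losses = P_in − P_out = 1528 − 1119 = 409 W

409 W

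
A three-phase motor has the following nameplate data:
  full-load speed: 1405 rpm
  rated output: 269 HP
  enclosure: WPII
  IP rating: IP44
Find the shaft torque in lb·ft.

1010 lb·ft

P_out = 269 × 746 = 200674 W
ω = 2π × 1405/60 = 147.1 rad/s
τ = P_out/ω = 200674/147.1 = 1364 N·m
In lb·ft: 1364/1.356 = 1010 lb·ft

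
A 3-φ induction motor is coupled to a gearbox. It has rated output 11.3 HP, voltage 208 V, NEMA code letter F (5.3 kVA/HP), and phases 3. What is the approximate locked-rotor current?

S_LR = 5.3 × 11.3 = 59.89 kVA
I_LR = S_LR/(√3·V_L) = 59890/(1.732×208) = 166 A

166 A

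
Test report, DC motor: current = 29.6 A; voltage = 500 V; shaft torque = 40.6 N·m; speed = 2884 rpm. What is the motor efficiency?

ω = 2π × 2884/60 = 302 rad/s; P_out = τω = 40.6 × 302 = 12261 W
P_in = V·I = 500 × 29.6 = 14800 W
η = P_out / P_in = 12261 / 14800 = 0.828 = 82.8%

82.8 %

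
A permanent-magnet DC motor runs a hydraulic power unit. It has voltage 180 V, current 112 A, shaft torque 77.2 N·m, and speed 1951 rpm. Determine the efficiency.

78.2 %

ω = 2π × 1951/60 = 204.3 rad/s; P_out = τω = 77.2 × 204.3 = 15772 W
P_in = V·I = 180 × 112 = 20160 W
η = P_out / P_in = 15772 / 20160 = 0.782 = 78.2%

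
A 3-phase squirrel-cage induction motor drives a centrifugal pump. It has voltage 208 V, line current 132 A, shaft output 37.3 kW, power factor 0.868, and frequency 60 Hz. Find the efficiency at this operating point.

P_out = 37.3 kW = 37300 W
P_in = √3·V_L·I_L·cosφ = 1.732 × 208 × 132 × 0.868 = 41277 W
η = P_out / P_in = 37300 / 41277 = 0.904 = 90.4%

90.4 %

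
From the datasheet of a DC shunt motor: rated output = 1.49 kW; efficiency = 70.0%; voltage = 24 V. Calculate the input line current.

88.7 A

P_out = 1.49 kW = 1490 W
P_in = P_out / η = 1490 / 0.700 = 2129 W
I = P_in / V = 2129 / 24 = 88.7 A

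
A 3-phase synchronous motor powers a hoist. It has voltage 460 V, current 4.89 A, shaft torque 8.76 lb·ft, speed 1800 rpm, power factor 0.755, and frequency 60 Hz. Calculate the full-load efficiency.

76.1 %

τ = 8.76 lb·ft × 1.356 = 11.88 N·m
ω = 2π × 1800/60 = 188.5 rad/s; P_out = τω = 11.88 × 188.5 = 2239 W
P_in = √3·V_L·I_L·cosφ = 1.732 × 460 × 4.89 × 0.755 = 2941 W
η = P_out / P_in = 2239 / 2941 = 0.761 = 76.1%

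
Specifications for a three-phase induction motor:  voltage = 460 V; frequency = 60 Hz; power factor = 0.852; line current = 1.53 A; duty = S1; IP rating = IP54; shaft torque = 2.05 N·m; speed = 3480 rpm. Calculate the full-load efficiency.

71.9 %

ω = 2π × 3480/60 = 364.4 rad/s; P_out = τω = 2.05 × 364.4 = 747 W
P_in = √3·V_L·I_L·cosφ = 1.732 × 460 × 1.53 × 0.852 = 1039 W
η = P_out / P_in = 747 / 1039 = 0.719 = 71.9%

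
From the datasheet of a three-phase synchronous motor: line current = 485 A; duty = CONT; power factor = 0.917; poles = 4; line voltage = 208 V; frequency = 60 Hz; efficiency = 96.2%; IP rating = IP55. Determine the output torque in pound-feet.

603 lb·ft

P_in = √3·V·I·cosφ = 1.732 × 208 × 485 × 0.917 = 160222 W
P_out = η·P_in = 0.962 × 160222 = 154134 W
n = n_s = 120×60/4 = 1800 rpm (synchronous)
ω = 2π×1800/60 = 188.5 rad/s
τ = P_out/ω = 154134/188.5 = 817.7 N·m
In lb·ft: 817.7/1.356 = 603 lb·ft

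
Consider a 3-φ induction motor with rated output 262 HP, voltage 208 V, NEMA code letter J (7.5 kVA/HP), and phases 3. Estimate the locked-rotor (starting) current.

5450 A

S_LR = 7.5 × 262 = 1965 kVA
I_LR = S_LR/(√3·V_L) = 1965000/(1.732×208) = 5450 A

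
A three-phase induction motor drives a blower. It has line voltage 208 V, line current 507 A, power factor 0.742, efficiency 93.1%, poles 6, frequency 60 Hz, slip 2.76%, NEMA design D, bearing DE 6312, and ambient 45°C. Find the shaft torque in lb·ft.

762 lb·ft

P_in = √3·V·I·cosφ = 1.732 × 208 × 507 × 0.742 = 135526 W
P_out = η·P_in = 0.931 × 135526 = 126175 W
n_s = 120×60/6 = 1200 rpm; n = 1200×(1−0.0276) = 1167 rpm
ω = 2π×1167/60 = 122.2 rad/s
τ = P_out/ω = 126175/122.2 = 1033 N·m
In lb·ft: 1033/1.356 = 762 lb·ft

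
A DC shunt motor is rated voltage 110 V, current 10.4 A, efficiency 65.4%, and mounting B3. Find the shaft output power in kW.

P_in = V·I = 110 × 10.4 = 1144 W
P_out = η·P_in = 0.654 × 1144 = 748 W

0.748 kW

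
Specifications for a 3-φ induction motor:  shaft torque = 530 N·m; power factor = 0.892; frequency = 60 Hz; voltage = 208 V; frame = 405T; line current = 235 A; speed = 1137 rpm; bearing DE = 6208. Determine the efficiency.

ω = 2π × 1137/60 = 119.1 rad/s; P_out = τω = 530 × 119.1 = 63123 W
P_in = √3·V_L·I_L·cosφ = 1.732 × 208 × 235 × 0.892 = 75517 W
η = P_out / P_in = 63123 / 75517 = 0.836 = 83.6%

83.6 %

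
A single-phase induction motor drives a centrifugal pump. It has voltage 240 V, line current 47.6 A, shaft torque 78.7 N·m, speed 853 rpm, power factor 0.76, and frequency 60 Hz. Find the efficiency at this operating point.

ω = 2π × 853/60 = 89.33 rad/s; P_out = τω = 78.7 × 89.33 = 7030 W
P_in = V·I·cosφ = 240 × 47.6 × 0.76 = 8682 W
η = P_out / P_in = 7030 / 8682 = 0.810 = 81.0%

81.0 %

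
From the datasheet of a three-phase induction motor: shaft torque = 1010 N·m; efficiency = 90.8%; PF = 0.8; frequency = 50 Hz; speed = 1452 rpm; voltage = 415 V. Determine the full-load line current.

294 A

ω = 2π×1452/60 = 152.1 rad/s; P_out = τω = 1010 × 152.1 = 153621 W
P_in = P_out / η = 153621 / 0.908 = 169186 W
I_L = P_in / (√3·V_L·cosφ) = 169186 / (1.732 × 415 × 0.8) = 294 A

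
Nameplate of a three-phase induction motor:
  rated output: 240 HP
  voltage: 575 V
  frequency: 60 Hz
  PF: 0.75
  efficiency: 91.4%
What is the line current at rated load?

P_out = 240 × 746 = 179040 W
P_in = P_out / η = 179040 / 0.914 = 195886 W
I_L = P_in / (√3·V_L·cosφ) = 195886 / (1.732 × 575 × 0.75) = 262 A

262 A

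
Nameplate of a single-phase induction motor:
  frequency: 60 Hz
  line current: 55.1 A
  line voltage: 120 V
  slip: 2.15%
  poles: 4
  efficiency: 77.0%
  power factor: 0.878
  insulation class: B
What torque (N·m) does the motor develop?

P_in = V·I·cosφ = 120 × 55.1 × 0.878 = 5805 W
P_out = η·P_in = 0.77 × 5805 = 4470 W
n_s = 120×60/4 = 1800 rpm; n = 1800×(1−0.0215) = 1761 rpm
ω = 2π×1761/60 = 184.4 rad/s
τ = P_out/ω = 4470/184.4 = 24.2 N·m

24.2 N·m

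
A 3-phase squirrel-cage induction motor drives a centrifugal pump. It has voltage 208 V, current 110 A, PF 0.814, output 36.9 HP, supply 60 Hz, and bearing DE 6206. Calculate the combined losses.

4.73 kW

P_in = √3·V·I·cosφ = 1.732×208×110×0.814 = 32257 W
P_out = 36.9×746 = 27527 W
Losses = P_in − P_out = 32257 − 27527 = 4730 W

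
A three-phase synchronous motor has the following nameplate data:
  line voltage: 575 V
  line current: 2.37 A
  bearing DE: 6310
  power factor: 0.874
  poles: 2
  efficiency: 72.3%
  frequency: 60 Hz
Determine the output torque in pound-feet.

2.92 lb·ft

P_in = √3·V·I·cosφ = 1.732 × 575 × 2.37 × 0.874 = 2063 W
P_out = η·P_in = 0.723 × 2063 = 1492 W
n = n_s = 120×60/2 = 3600 rpm (synchronous)
ω = 2π×3600/60 = 377 rad/s
τ = P_out/ω = 1492/377 = 3.958 N·m
In lb·ft: 3.958/1.356 = 2.92 lb·ft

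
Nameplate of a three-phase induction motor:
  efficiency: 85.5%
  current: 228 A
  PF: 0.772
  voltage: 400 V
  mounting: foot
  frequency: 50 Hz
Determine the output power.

104 kW

P_in = √3·V·I·cosφ = 1.732 × 400 × 228 × 0.772 = 121944 W
P_out = η·P_in = 0.855 × 121944 = 104262 W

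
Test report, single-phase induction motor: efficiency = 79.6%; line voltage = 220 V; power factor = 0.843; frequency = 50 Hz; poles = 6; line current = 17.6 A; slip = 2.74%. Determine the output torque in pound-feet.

P_in = V·I·cosφ = 220 × 17.6 × 0.843 = 3264 W
P_out = η·P_in = 0.796 × 3264 = 2598 W
n_s = 120×50/6 = 1000 rpm; n = 1000×(1−0.0274) = 973 rpm
ω = 2π×973/60 = 101.9 rad/s
τ = P_out/ω = 2598/101.9 = 25.5 N·m
In lb·ft: 25.5/1.356 = 18.8 lb·ft

18.8 lb·ft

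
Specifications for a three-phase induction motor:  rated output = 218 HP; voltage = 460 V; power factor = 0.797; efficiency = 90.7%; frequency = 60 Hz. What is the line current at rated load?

P_out = 218 × 746 = 162628 W
P_in = P_out / η = 162628 / 0.907 = 179303 W
I_L = P_in / (√3·V_L·cosφ) = 179303 / (1.732 × 460 × 0.797) = 282 A

282 A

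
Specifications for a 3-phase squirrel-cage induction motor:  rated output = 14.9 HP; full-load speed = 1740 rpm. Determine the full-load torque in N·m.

61 N·m

P_out = 14.9 × 746 = 11115 W
ω = 2π × 1740/60 = 182.2 rad/s
τ = P_out/ω = 11115/182.2 = 61 N·m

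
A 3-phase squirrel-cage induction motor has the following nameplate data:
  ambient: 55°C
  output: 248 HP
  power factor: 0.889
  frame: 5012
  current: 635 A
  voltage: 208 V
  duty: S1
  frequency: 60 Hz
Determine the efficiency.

91.0 %

P_out = 248 × 746 = 185008 W
P_in = √3·V_L·I_L·cosφ = 1.732 × 208 × 635 × 0.889 = 203370 W
η = P_out / P_in = 185008 / 203370 = 0.910 = 91.0%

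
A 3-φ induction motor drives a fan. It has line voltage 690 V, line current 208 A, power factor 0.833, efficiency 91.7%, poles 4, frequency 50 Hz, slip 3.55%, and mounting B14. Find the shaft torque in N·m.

P_in = √3·V·I·cosφ = 1.732 × 690 × 208 × 0.833 = 207064 W
P_out = η·P_in = 0.917 × 207064 = 189878 W
n_s = 120×50/4 = 1500 rpm; n = 1500×(1−0.0355) = 1447 rpm
ω = 2π×1447/60 = 151.5 rad/s
τ = P_out/ω = 189878/151.5 = 1250 N·m

1250 N·m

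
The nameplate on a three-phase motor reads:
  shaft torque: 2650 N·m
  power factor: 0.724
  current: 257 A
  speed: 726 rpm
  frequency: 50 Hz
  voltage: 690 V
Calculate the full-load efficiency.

ω = 2π × 726/60 = 76.03 rad/s; P_out = τω = 2650 × 76.03 = 201480 W
P_in = √3·V_L·I_L·cosφ = 1.732 × 690 × 257 × 0.724 = 222366 W
η = P_out / P_in = 201480 / 222366 = 0.906 = 90.6%

90.6 %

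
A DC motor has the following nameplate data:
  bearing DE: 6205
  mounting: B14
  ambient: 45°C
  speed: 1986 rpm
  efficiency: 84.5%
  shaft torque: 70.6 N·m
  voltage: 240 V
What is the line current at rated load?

72.4 A

ω = 2π×1986/60 = 208 rad/s; P_out = τω = 70.6 × 208 = 14685 W
P_in = P_out / η = 14685 / 0.845 = 17379 W
I = P_in / V = 17379 / 240 = 72.4 A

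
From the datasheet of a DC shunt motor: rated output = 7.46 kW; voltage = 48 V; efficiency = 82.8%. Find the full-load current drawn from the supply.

P_out = 7.46 kW = 7460 W
P_in = P_out / η = 7460 / 0.828 = 9010 W
I = P_in / V = 9010 / 48 = 188 A

188 A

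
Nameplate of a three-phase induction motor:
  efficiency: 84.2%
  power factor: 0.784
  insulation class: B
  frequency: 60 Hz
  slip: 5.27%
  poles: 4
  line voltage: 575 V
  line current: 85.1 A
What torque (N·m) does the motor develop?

P_in = √3·V·I·cosφ = 1.732 × 575 × 85.1 × 0.784 = 66445 W
P_out = η·P_in = 0.842 × 66445 = 55947 W
n_s = 120×60/4 = 1800 rpm; n = 1800×(1−0.0527) = 1705 rpm
ω = 2π×1705/60 = 178.5 rad/s
τ = P_out/ω = 55947/178.5 = 313 N·m

313 N·m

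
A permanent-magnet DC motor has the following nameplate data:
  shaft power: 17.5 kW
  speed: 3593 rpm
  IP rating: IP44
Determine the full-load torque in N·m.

46.5 N·m

ω = 2π × 3593/60 = 376.3 rad/s
τ = P/ω = 17500/376.3 = 46.5 N·m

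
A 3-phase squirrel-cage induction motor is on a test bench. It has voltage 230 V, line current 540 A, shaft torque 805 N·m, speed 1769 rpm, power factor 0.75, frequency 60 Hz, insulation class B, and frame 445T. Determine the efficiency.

92.4 %

ω = 2π × 1769/60 = 185.2 rad/s; P_out = τω = 805 × 185.2 = 149086 W
P_in = √3·V_L·I_L·cosφ = 1.732 × 230 × 540 × 0.75 = 161336 W
η = P_out / P_in = 149086 / 161336 = 0.924 = 92.4%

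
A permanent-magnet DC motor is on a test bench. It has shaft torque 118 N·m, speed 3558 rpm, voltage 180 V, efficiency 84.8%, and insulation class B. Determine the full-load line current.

288 A

ω = 2π×3558/60 = 372.6 rad/s; P_out = τω = 118 × 372.6 = 43967 W
P_in = P_out / η = 43967 / 0.848 = 51848 W
I = P_in / V = 51848 / 180 = 288 A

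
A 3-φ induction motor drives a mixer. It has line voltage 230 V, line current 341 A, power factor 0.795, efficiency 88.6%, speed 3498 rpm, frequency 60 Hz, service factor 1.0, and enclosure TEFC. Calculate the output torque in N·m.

261 N·m

P_in = √3·V·I·cosφ = 1.732 × 230 × 341 × 0.795 = 107993 W
P_out = η·P_in = 0.886 × 107993 = 95682 W
n = 3498 rpm
ω = 2π×3498/60 = 366.3 rad/s
τ = P_out/ω = 95682/366.3 = 261 N·m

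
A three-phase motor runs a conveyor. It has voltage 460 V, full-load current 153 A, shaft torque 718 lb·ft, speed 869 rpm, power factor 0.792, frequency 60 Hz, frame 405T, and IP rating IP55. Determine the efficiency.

91.8 %

τ = 718 lb·ft × 1.356 = 973.6 N·m
ω = 2π × 869/60 = 91 rad/s; P_out = τω = 973.6 × 91 = 88598 W
P_in = √3·V_L·I_L·cosφ = 1.732 × 460 × 153 × 0.792 = 96543 W
η = P_out / P_in = 88598 / 96543 = 0.918 = 91.8%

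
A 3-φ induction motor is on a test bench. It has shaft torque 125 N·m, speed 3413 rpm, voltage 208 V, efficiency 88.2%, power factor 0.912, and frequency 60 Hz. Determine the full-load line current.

ω = 2π×3413/60 = 357.4 rad/s; P_out = τω = 125 × 357.4 = 44675 W
P_in = P_out / η = 44675 / 0.882 = 50652 W
I_L = P_in / (√3·V_L·cosφ) = 50652 / (1.732 × 208 × 0.912) = 154 A

154 A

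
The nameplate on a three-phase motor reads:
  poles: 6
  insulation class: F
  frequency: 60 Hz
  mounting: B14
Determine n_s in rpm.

n_s = 120f/p = 120×60/6 = 1200 rpm

1200 rpm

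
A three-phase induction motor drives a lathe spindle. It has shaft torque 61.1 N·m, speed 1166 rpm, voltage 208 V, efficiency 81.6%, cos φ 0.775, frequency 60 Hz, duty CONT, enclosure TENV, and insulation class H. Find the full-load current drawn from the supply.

ω = 2π×1166/60 = 122.1 rad/s; P_out = τω = 61.1 × 122.1 = 7460 W
P_in = P_out / η = 7460 / 0.816 = 9142 W
I_L = P_in / (√3·V_L·cosφ) = 9142 / (1.732 × 208 × 0.775) = 32.7 A

32.7 A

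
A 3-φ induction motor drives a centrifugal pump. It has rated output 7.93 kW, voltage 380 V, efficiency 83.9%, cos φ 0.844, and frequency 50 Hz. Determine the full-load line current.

P_out = 7.93 kW = 7930 W
P_in = P_out / η = 7930 / 0.839 = 9452 W
I_L = P_in / (√3·V_L·cosφ) = 9452 / (1.732 × 380 × 0.844) = 17 A

17 A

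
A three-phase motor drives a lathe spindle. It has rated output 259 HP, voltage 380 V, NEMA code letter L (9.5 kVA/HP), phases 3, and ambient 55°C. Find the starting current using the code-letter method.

S_LR = 9.5 × 259 = 2460.5 kVA
I_LR = S_LR/(√3·V_L) = 2460500/(1.732×380) = 3740 A

3740 A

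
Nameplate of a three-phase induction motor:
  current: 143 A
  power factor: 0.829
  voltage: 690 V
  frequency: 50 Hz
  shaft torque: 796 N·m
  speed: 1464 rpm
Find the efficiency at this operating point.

ω = 2π × 1464/60 = 153.3 rad/s; P_out = τω = 796 × 153.3 = 122027 W
P_in = √3·V_L·I_L·cosφ = 1.732 × 690 × 143 × 0.829 = 141673 W
η = P_out / P_in = 122027 / 141673 = 0.861 = 86.1%

86.1 %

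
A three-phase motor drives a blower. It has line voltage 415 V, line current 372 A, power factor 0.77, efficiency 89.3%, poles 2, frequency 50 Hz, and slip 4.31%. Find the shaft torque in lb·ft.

P_in = √3·V·I·cosφ = 1.732 × 415 × 372 × 0.77 = 205887 W
P_out = η·P_in = 0.893 × 205887 = 183857 W
n_s = 120×50/2 = 3000 rpm; n = 3000×(1−0.0431) = 2871 rpm
ω = 2π×2871/60 = 300.7 rad/s
τ = P_out/ω = 183857/300.7 = 611.4 N·m
In lb·ft: 611.4/1.356 = 451 lb·ft

451 lb·ft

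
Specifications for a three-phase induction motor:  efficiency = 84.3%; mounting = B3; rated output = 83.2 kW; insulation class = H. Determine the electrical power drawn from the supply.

P_out = 83200 W
P_in = P_out/η = 83200/0.843 = 98695 W = 98.7 kW

98.7 kW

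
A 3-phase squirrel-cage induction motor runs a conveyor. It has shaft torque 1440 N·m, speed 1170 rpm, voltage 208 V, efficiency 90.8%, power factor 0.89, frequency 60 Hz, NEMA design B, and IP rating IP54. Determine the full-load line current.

ω = 2π×1170/60 = 122.5 rad/s; P_out = τω = 1440 × 122.5 = 176400 W
P_in = P_out / η = 176400 / 0.908 = 194273 W
I_L = P_in / (√3·V_L·cosφ) = 194273 / (1.732 × 208 × 0.89) = 606 A

606 A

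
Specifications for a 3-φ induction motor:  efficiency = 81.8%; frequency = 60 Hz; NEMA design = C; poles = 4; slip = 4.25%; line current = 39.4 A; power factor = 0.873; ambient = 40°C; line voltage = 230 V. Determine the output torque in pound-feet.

45.8 lb·ft

P_in = √3·V·I·cosφ = 1.732 × 230 × 39.4 × 0.873 = 13702 W
P_out = η·P_in = 0.818 × 13702 = 11208 W
n_s = 120×60/4 = 1800 rpm; n = 1800×(1−0.0425) = 1724 rpm
ω = 2π×1724/60 = 180.5 rad/s
τ = P_out/ω = 11208/180.5 = 62.09 N·m
In lb·ft: 62.09/1.356 = 45.8 lb·ft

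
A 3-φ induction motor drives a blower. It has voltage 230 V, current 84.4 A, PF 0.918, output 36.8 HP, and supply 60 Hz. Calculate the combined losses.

P_in = √3·V·I·cosφ = 1.732×230×84.4×0.918 = 30865 W
P_out = 36.8×746 = 27453 W
Losses = P_in − P_out = 30865 − 27453 = 3412 W

3.41 kW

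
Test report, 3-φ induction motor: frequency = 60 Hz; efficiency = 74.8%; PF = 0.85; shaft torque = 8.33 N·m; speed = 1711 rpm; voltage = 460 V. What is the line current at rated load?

ω = 2π×1711/60 = 179.2 rad/s; P_out = τω = 8.33 × 179.2 = 1493 W
P_in = P_out / η = 1493 / 0.748 = 1996 W
I_L = P_in / (√3·V_L·cosφ) = 1996 / (1.732 × 460 × 0.85) = 2.95 A

2.95 A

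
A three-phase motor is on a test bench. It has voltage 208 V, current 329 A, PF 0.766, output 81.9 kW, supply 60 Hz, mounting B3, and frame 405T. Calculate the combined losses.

P_in = √3·V·I·cosφ = 1.732×208×329×0.766 = 90790 W
P_out = 81900 W
Losses = P_in − P_out = 90790 − 81900 = 8890 W

8890 W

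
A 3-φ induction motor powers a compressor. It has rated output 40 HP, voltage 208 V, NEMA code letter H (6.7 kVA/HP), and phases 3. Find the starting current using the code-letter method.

744 A

S_LR = 6.7 × 40 = 268 kVA
I_LR = S_LR/(√3·V_L) = 268000/(1.732×208) = 744 A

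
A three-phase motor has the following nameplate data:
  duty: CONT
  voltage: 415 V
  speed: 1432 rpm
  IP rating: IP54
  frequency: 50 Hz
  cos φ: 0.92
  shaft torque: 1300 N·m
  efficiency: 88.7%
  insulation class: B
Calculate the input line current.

ω = 2π×1432/60 = 150 rad/s; P_out = τω = 1300 × 150 = 195000 W
P_in = P_out / η = 195000 / 0.887 = 219842 W
I_L = P_in / (√3·V_L·cosφ) = 219842 / (1.732 × 415 × 0.92) = 332 A

332 A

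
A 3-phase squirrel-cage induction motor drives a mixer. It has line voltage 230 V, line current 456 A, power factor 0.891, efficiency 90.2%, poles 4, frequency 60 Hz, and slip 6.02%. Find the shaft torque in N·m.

P_in = √3·V·I·cosφ = 1.732 × 230 × 456 × 0.891 = 161852 W
P_out = η·P_in = 0.902 × 161852 = 145991 W
n_s = 120×60/4 = 1800 rpm; n = 1800×(1−0.0602) = 1692 rpm
ω = 2π×1692/60 = 177.2 rad/s
τ = P_out/ω = 145991/177.2 = 824 N·m

824 N·m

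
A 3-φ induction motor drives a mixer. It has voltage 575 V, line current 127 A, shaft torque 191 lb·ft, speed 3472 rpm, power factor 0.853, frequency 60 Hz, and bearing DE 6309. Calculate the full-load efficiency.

87.3 %

τ = 191 lb·ft × 1.356 = 259 N·m
ω = 2π × 3472/60 = 363.6 rad/s; P_out = τω = 259 × 363.6 = 94172 W
P_in = √3·V_L·I_L·cosφ = 1.732 × 575 × 127 × 0.853 = 107887 W
η = P_out / P_in = 94172 / 107887 = 0.873 = 87.3%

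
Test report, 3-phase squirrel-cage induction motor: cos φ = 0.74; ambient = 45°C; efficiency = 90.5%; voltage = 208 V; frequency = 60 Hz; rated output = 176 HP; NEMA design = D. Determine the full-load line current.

P_out = 176 × 746 = 131296 W
P_in = P_out / η = 131296 / 0.905 = 145078 W
I_L = P_in / (√3·V_L·cosφ) = 145078 / (1.732 × 208 × 0.74) = 544 A

544 A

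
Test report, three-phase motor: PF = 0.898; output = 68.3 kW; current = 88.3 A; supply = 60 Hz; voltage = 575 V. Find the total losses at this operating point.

10.7 kW

P_in = √3·V·I·cosφ = 1.732×575×88.3×0.898 = 78968 W
P_out = 68300 W
Losses = P_in − P_out = 78968 − 68300 = 10668 W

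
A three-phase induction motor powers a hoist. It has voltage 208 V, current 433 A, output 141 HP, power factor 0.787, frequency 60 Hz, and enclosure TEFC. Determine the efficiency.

85.7 %

P_out = 141 × 746 = 105186 W
P_in = √3·V_L·I_L·cosφ = 1.732 × 208 × 433 × 0.787 = 122765 W
η = P_out / P_in = 105186 / 122765 = 0.857 = 85.7%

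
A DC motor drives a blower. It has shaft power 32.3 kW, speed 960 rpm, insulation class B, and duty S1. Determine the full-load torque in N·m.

321 N·m

ω = 2π × 960/60 = 100.5 rad/s
τ = P/ω = 32300/100.5 = 321 N·m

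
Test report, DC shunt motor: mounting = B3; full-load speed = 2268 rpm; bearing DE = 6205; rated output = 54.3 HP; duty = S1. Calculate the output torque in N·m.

P_out = 54.3 × 746 = 40508 W
ω = 2π × 2268/60 = 237.5 rad/s
τ = P_out/ω = 40508/237.5 = 171 N·m

171 N·m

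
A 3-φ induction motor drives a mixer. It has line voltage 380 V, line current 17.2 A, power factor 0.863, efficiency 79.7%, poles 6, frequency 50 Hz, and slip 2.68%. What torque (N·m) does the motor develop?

P_in = √3·V·I·cosφ = 1.732 × 380 × 17.2 × 0.863 = 9769 W
P_out = η·P_in = 0.797 × 9769 = 7786 W
n_s = 120×50/6 = 1000 rpm; n = 1000×(1−0.0268) = 973 rpm
ω = 2π×973/60 = 101.9 rad/s
τ = P_out/ω = 7786/101.9 = 76.4 N·m

76.4 N·m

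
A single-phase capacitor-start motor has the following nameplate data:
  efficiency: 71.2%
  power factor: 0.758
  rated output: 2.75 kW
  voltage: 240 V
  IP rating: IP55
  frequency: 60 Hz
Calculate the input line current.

P_out = 2.75 kW = 2750 W
P_in = P_out / η = 2750 / 0.712 = 3862 W
I = P_in / (V·cosφ) = 3862 / (240 × 0.758) = 21.2 A

21.2 A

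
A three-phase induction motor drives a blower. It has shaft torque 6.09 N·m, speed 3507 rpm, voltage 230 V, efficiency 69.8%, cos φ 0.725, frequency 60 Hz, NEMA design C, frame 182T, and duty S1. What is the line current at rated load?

ω = 2π×3507/60 = 367.3 rad/s; P_out = τω = 6.09 × 367.3 = 2237 W
P_in = P_out / η = 2237 / 0.698 = 3205 W
I_L = P_in / (√3·V_L·cosφ) = 3205 / (1.732 × 230 × 0.725) = 11.1 A

11.1 A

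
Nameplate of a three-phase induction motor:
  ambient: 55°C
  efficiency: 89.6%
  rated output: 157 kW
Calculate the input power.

175 kW

P_out = 157000 W
P_in = P_out/η = 157000/0.896 = 175223 W = 175 kW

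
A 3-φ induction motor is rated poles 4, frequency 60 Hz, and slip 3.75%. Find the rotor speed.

1732 rpm

n_s = 120f/p = 120×60/4 = 1800 rpm
n = n_s(1 − s) = 1800 × (1 − 0.0375) = 1732 rpm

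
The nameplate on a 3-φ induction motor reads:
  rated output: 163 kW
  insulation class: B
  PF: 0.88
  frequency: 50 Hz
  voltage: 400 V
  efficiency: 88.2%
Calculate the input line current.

P_out = 163 kW = 163000 W
P_in = P_out / η = 163000 / 0.882 = 184807 W
I_L = P_in / (√3·V_L·cosφ) = 184807 / (1.732 × 400 × 0.88) = 303 A

303 A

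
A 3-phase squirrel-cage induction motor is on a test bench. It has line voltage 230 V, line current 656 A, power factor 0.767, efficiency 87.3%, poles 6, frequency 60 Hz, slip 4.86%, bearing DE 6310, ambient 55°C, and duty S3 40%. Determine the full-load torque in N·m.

1460 N·m

P_in = √3·V·I·cosφ = 1.732 × 230 × 656 × 0.767 = 200436 W
P_out = η·P_in = 0.873 × 200436 = 174981 W
n_s = 120×60/6 = 1200 rpm; n = 1200×(1−0.0486) = 1142 rpm
ω = 2π×1142/60 = 119.6 rad/s
τ = P_out/ω = 174981/119.6 = 1460 N·m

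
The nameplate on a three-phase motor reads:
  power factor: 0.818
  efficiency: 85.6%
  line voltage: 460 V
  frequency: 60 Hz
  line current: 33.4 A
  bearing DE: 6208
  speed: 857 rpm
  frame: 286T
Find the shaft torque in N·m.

208 N·m

P_in = √3·V·I·cosφ = 1.732 × 460 × 33.4 × 0.818 = 21767 W
P_out = η·P_in = 0.856 × 21767 = 18633 W
n = 857 rpm
ω = 2π×857/60 = 89.74 rad/s
τ = P_out/ω = 18633/89.74 = 208 N·m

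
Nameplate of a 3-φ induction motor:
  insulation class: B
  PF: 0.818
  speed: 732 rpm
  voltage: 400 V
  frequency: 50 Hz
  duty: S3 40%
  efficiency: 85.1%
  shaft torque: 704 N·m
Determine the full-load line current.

ω = 2π×732/60 = 76.65 rad/s; P_out = τω = 704 × 76.65 = 53962 W
P_in = P_out / η = 53962 / 0.851 = 63410 W
I_L = P_in / (√3·V_L·cosφ) = 63410 / (1.732 × 400 × 0.818) = 112 A

112 A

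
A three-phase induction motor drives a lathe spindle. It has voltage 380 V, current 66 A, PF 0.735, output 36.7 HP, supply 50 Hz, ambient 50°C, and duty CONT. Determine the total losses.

4550 W

P_in = √3·V·I·cosφ = 1.732×380×66×0.735 = 31927 W
P_out = 36.7×746 = 27378 W
Losses = P_in − P_out = 31927 − 27378 = 4549 W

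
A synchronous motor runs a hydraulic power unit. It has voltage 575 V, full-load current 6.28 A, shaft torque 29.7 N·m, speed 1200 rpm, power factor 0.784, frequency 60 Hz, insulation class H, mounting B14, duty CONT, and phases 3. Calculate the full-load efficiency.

ω = 2π × 1200/60 = 125.7 rad/s; P_out = τω = 29.7 × 125.7 = 3733 W
P_in = √3·V_L·I_L·cosφ = 1.732 × 575 × 6.28 × 0.784 = 4903 W
η = P_out / P_in = 3733 / 4903 = 0.761 = 76.1%

76.1 %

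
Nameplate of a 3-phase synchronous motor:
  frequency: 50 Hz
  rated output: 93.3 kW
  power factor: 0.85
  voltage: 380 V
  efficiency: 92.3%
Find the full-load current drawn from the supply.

181 A

P_out = 93.3 kW = 93300 W
P_in = P_out / η = 93300 / 0.923 = 101083 W
I_L = P_in / (√3·V_L·cosφ) = 101083 / (1.732 × 380 × 0.85) = 181 A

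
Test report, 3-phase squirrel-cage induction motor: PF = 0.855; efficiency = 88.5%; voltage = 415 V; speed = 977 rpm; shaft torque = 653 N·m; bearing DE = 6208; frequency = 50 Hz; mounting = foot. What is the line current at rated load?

123 A

ω = 2π×977/60 = 102.3 rad/s; P_out = τω = 653 × 102.3 = 66802 W
P_in = P_out / η = 66802 / 0.885 = 75482 W
I_L = P_in / (√3·V_L·cosφ) = 75482 / (1.732 × 415 × 0.855) = 123 A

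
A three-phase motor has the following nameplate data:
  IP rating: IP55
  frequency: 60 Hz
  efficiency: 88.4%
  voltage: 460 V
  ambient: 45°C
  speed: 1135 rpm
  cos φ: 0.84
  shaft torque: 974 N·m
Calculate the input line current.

ω = 2π×1135/60 = 118.9 rad/s; P_out = τω = 974 × 118.9 = 115809 W
P_in = P_out / η = 115809 / 0.884 = 131006 W
I_L = P_in / (√3·V_L·cosφ) = 131006 / (1.732 × 460 × 0.84) = 196 A

196 A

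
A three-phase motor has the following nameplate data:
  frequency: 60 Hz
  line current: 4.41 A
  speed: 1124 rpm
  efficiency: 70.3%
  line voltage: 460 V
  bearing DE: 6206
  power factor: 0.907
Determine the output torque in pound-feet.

14 lb·ft

P_in = √3·V·I·cosφ = 1.732 × 460 × 4.41 × 0.907 = 3187 W
P_out = η·P_in = 0.703 × 3187 = 2240 W
n = 1124 rpm
ω = 2π×1124/60 = 117.7 rad/s
τ = P_out/ω = 2240/117.7 = 19.03 N·m
In lb·ft: 19.03/1.356 = 14 lb·ft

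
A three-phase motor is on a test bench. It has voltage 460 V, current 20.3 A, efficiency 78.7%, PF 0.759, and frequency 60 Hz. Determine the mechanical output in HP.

13 HP

P_in = √3·V·I·cosφ = 1.732 × 460 × 20.3 × 0.759 = 12276 W
P_out = η·P_in = 0.787 × 12276 = 9661 W
= 9661/746 = 13 HP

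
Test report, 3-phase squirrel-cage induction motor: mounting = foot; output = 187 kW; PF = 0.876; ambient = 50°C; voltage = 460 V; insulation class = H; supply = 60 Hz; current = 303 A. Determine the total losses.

P_in = √3·V·I·cosφ = 1.732×460×303×0.876 = 211472 W
P_out = 187000 W
Losses = P_in − P_out = 211472 − 187000 = 24472 W

24.5 kW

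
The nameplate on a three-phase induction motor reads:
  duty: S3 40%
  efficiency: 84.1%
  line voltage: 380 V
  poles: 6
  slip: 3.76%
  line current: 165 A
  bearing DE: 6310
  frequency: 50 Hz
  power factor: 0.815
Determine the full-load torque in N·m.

739 N·m

P_in = √3·V·I·cosφ = 1.732 × 380 × 165 × 0.815 = 88506 W
P_out = η·P_in = 0.841 × 88506 = 74434 W
n_s = 120×50/6 = 1000 rpm; n = 1000×(1−0.0376) = 962 rpm
ω = 2π×962/60 = 100.7 rad/s
τ = P_out/ω = 74434/100.7 = 739 N·m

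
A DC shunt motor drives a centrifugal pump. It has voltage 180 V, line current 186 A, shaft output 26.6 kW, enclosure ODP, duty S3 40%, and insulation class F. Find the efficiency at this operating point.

79.5 %

P_out = 26.6 kW = 26600 W
P_in = V·I = 180 × 186 = 33480 W
η = P_out / P_in = 26600 / 33480 = 0.795 = 79.5%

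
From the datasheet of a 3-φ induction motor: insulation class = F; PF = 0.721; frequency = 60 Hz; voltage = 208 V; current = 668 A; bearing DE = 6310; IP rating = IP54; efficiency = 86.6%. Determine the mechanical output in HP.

P_in = √3·V·I·cosφ = 1.732 × 208 × 668 × 0.721 = 173509 W
P_out = η·P_in = 0.866 × 173509 = 150259 W
= 150259/746 = 201 HP

201 HP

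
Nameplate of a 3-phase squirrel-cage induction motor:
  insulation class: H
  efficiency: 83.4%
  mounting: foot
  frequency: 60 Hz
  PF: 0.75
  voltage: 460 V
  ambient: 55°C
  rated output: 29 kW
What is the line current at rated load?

58.2 A

P_out = 29 kW = 29000 W
P_in = P_out / η = 29000 / 0.834 = 34772 W
I_L = P_in / (√3·V_L·cosφ) = 34772 / (1.732 × 460 × 0.75) = 58.2 A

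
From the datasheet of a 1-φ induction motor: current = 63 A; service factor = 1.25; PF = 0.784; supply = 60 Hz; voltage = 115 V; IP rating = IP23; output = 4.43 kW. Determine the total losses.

1250 W

P_in = V·I·cosφ = 115×63×0.784 = 5680 W
P_out = 4430 W
Losses = P_in − P_out = 5680 − 4430 = 1250 W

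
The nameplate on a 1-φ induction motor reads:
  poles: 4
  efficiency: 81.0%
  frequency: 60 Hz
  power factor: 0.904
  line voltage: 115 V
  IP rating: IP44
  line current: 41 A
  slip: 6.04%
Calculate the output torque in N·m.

19.5 N·m

P_in = V·I·cosφ = 115 × 41 × 0.904 = 4262 W
P_out = η·P_in = 0.81 × 4262 = 3452 W
n_s = 120×60/4 = 1800 rpm; n = 1800×(1−0.0604) = 1691 rpm
ω = 2π×1691/60 = 177.1 rad/s
τ = P_out/ω = 3452/177.1 = 19.5 N·m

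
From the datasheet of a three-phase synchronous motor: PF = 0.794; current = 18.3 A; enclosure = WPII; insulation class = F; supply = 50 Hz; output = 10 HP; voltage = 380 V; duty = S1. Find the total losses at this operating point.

2.1 kW

P_in = √3·V·I·cosφ = 1.732×380×18.3×0.794 = 9563 W
P_out = 10×746 = 7460 W
Losses = P_in − P_out = 9563 − 7460 = 2103 W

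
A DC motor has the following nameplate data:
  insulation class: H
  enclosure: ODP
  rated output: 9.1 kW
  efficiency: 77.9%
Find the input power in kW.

11.7 kW

P_out = 9100 W
P_in = P_out/η = 9100/0.779 = 11682 W = 11.7 kW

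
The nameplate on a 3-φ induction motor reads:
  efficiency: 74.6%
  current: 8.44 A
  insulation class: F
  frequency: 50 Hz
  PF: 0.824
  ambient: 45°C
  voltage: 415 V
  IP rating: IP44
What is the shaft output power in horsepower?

5 HP

P_in = √3·V·I·cosφ = 1.732 × 415 × 8.44 × 0.824 = 4999 W
P_out = η·P_in = 0.746 × 4999 = 3729 W
= 3729/746 = 5 HP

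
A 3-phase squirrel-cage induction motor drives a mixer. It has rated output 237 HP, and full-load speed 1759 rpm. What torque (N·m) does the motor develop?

P_out = 237 × 746 = 176802 W
ω = 2π × 1759/60 = 184.2 rad/s
τ = P_out/ω = 176802/184.2 = 960 N·m

960 N·m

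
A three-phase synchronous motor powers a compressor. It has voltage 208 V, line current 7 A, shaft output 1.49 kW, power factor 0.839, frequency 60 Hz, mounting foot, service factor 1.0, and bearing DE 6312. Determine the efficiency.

P_out = 1.49 kW = 1490 W
P_in = √3·V_L·I_L·cosφ = 1.732 × 208 × 7 × 0.839 = 2116 W
η = P_out / P_in = 1490 / 2116 = 0.704 = 70.4%

70.4 %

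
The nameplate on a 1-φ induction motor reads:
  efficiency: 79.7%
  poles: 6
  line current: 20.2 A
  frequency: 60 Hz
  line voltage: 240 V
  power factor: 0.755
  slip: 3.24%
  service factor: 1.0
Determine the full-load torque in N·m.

24 N·m

P_in = V·I·cosφ = 240 × 20.2 × 0.755 = 3660 W
P_out = η·P_in = 0.797 × 3660 = 2917 W
n_s = 120×60/6 = 1200 rpm; n = 1200×(1−0.0324) = 1161 rpm
ω = 2π×1161/60 = 121.6 rad/s
τ = P_out/ω = 2917/121.6 = 24 N·m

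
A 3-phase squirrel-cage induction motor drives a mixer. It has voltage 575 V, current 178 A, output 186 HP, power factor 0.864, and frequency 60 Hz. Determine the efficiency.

P_out = 186 × 746 = 138756 W
P_in = √3·V_L·I_L·cosφ = 1.732 × 575 × 178 × 0.864 = 153161 W
η = P_out / P_in = 138756 / 153161 = 0.906 = 90.6%

90.6 %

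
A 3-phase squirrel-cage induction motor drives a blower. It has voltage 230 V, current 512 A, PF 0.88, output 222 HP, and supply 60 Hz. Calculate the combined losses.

13900 W

P_in = √3·V·I·cosφ = 1.732×230×512×0.88 = 179485 W
P_out = 222×746 = 165612 W
Losses = P_in − P_out = 179485 − 165612 = 13873 W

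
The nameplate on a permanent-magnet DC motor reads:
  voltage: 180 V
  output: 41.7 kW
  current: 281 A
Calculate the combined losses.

8.88 kW

P_in = V·I = 180×281 = 50580 W
P_out = 41700 W
Losses = P_in − P_out = 50580 − 41700 = 8880 W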